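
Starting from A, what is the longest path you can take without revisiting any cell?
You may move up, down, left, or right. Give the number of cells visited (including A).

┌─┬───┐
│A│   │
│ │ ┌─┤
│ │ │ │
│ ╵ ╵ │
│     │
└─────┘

Finding longest simple path using DFS:
Start: (0, 0)
Longest path visits 7 cells
Path: A → down → down → right → up → up → right

Solution:

┌─┬───┐
│A│↱ B│
│ │ ┌─┤
│↓│↑│ │
│ ╵ ╵ │
│↳ ↑  │
└─────┘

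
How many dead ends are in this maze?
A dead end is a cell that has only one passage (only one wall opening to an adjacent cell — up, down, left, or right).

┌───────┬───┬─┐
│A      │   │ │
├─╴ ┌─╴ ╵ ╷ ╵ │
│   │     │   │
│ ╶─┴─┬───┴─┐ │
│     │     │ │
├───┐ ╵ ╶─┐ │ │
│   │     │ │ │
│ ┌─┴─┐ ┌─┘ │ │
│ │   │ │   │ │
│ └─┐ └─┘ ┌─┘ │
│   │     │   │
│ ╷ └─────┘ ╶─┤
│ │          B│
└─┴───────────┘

Checking each cell for number of passages:

Dead ends found at positions:
  (0, 0)
  (0, 6)
  (1, 2)
  (3, 1)
  (3, 4)
  (4, 1)
  (4, 3)
  (6, 0)
  (6, 6)
Total dead ends: 9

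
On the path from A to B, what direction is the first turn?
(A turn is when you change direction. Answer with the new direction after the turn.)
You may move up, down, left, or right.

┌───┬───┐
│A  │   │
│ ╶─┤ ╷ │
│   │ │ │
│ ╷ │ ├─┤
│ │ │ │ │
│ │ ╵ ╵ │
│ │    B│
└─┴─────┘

Directions: down, right, down, down, right, right
First turn direction: right

Solution:

┌───┬───┐
│A  │   │
│ ╶─┤ ╷ │
│↳ ↓│ │ │
│ ╷ │ ├─┤
│ │↓│ │ │
│ │ ╵ ╵ │
│ │↳ → B│
└─┴─────┘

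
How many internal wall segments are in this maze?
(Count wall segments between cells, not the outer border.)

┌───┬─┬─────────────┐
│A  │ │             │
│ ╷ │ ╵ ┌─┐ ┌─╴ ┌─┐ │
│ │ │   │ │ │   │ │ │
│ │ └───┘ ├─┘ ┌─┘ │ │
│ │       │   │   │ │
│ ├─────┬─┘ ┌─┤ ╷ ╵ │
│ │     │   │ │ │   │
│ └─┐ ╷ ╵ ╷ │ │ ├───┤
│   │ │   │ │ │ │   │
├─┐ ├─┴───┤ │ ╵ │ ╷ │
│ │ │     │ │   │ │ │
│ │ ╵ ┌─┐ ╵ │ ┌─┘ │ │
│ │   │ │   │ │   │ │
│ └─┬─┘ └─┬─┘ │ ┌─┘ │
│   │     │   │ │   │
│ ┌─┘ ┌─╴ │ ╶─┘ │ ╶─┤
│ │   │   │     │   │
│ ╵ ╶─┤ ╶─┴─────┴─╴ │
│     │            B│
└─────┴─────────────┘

Counting internal wall segments:
Total internal walls: 81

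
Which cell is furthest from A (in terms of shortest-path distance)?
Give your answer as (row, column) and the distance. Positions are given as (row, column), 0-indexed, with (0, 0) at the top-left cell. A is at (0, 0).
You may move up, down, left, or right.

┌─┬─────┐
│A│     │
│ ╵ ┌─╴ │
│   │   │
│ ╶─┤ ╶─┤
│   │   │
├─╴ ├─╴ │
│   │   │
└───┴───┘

Computing BFS distances from A to all cells:
Furthest cell: (3, 2)
Distance: 11 steps

Path from A to the furthest cell:

┌─┬─────┐
│A│↱ → ↓│
│ ╵ ┌─╴ │
│↳ ↑│↓ ↲│
│ ╶─┤ ╶─┤
│   │↳ ↓│
├─╴ ├─╴ │
│   │B ↲│
└───┴───┘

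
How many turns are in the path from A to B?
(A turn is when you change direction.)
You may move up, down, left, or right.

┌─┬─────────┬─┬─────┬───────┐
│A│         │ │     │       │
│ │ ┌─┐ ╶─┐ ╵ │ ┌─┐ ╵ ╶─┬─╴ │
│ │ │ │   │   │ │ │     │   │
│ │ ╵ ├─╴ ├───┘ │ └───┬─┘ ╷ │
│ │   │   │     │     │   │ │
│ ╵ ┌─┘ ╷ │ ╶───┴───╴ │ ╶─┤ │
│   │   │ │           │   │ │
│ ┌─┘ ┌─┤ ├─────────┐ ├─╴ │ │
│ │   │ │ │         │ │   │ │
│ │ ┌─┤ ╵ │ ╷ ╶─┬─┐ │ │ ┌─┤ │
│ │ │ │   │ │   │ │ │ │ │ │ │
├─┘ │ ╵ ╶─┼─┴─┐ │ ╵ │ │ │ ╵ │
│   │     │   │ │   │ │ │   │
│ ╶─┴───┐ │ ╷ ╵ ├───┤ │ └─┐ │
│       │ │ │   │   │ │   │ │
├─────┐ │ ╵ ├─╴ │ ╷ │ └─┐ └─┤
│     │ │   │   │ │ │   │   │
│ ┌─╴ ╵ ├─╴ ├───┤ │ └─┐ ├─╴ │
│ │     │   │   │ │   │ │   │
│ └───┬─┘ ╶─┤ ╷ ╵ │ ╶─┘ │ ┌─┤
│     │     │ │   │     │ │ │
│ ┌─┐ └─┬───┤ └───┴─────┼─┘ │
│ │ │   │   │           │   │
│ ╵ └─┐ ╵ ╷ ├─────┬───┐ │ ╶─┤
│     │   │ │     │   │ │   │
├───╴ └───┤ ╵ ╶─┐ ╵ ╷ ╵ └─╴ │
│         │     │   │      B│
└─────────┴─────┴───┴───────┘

Directions: down, down, down, right, up, up, up, right, right, down, right, down, left, down, left, down, left, down, down, left, down, right, right, right, down, down, left, up, left, left, down, down, right, right, down, right, down, right, up, right, down, down, right, up, right, right, down, right, up, right, down, right, right, right
Number of turns: 37

Solution:

┌─┬─────────┬─┬─────┬───────┐
│A│↱ → ↓    │ │     │       │
│ │ ┌─┐ ╶─┐ ╵ │ ┌─┐ ╵ ╶─┬─╴ │
│↓│↑│ │↳ ↓│   │ │ │     │   │
│ │ ╵ ├─╴ ├───┘ │ └───┬─┘ ╷ │
│↓│↑  │↓ ↲│     │     │   │ │
│ ╵ ┌─┘ ╷ │ ╶───┴───╴ │ ╶─┤ │
│↳ ↑│↓ ↲│ │           │   │ │
│ ┌─┘ ┌─┤ ├─────────┐ ├─╴ │ │
│ │↓ ↲│ │ │         │ │   │ │
│ │ ┌─┤ ╵ │ ╷ ╶─┬─┐ │ │ ┌─┤ │
│ │↓│ │   │ │   │ │ │ │ │ │ │
├─┘ │ ╵ ╶─┼─┴─┐ │ ╵ │ │ │ ╵ │
│↓ ↲│     │   │ │   │ │ │   │
│ ╶─┴───┐ │ ╷ ╵ ├───┤ │ └─┐ │
│↳ → → ↓│ │ │   │   │ │   │ │
├─────┐ │ ╵ ├─╴ │ ╷ │ └─┐ └─┤
│↓ ← ↰│↓│   │   │ │ │   │   │
│ ┌─╴ ╵ ├─╴ ├───┤ │ └─┐ ├─╴ │
│↓│  ↑ ↲│   │   │ │   │ │   │
│ └───┬─┘ ╶─┤ ╷ ╵ │ ╶─┘ │ ┌─┤
│↳ → ↓│     │ │   │     │ │ │
│ ┌─┐ └─┬───┤ └───┴─────┼─┘ │
│ │ │↳ ↓│↱ ↓│           │   │
│ ╵ └─┐ ╵ ╷ ├─────┬───┐ │ ╶─┤
│     │↳ ↑│↓│↱ → ↓│↱ ↓│ │   │
├───╴ └───┤ ╵ ╶─┐ ╵ ╷ ╵ └─╴ │
│         │↳ ↑  │↳ ↑│↳ → → B│
└─────────┴─────┴───┴───────┘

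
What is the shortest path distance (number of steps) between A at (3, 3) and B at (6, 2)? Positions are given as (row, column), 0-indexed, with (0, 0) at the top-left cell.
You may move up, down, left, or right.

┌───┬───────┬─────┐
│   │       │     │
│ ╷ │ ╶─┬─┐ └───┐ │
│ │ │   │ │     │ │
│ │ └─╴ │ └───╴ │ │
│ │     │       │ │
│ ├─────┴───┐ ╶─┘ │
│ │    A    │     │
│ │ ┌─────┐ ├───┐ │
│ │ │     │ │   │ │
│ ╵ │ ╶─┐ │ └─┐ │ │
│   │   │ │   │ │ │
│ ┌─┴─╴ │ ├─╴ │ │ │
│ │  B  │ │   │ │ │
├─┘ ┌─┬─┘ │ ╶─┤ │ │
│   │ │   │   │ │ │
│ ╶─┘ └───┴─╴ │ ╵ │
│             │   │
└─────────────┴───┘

Finding path from (3, 3) to (6, 2):
Path: (3,3) → (3,4) → (3,5) → (4,5) → (5,5) → (5,6) → (6,6) → (6,5) → (7,5) → (7,6) → (8,6) → (8,5) → (8,4) → (8,3) → (8,2) → (8,1) → (8,0) → (7,0) → (7,1) → (6,1) → (6,2)
Distance: 20 steps

Solution:

┌───┬───────┬─────┐
│   │       │     │
│ ╷ │ ╶─┬─┐ └───┐ │
│ │ │   │ │     │ │
│ │ └─╴ │ └───╴ │ │
│ │     │       │ │
│ ├─────┴───┐ ╶─┘ │
│ │    A → ↓│     │
│ │ ┌─────┐ ├───┐ │
│ │ │     │↓│   │ │
│ ╵ │ ╶─┐ │ └─┐ │ │
│   │   │ │↳ ↓│ │ │
│ ┌─┴─╴ │ ├─╴ │ │ │
│ │↱ B  │ │↓ ↲│ │ │
├─┘ ┌─┬─┘ │ ╶─┤ │ │
│↱ ↑│ │   │↳ ↓│ │ │
│ ╶─┘ └───┴─╴ │ ╵ │
│↑ ← ← ← ← ← ↲│   │
└─────────────┴───┘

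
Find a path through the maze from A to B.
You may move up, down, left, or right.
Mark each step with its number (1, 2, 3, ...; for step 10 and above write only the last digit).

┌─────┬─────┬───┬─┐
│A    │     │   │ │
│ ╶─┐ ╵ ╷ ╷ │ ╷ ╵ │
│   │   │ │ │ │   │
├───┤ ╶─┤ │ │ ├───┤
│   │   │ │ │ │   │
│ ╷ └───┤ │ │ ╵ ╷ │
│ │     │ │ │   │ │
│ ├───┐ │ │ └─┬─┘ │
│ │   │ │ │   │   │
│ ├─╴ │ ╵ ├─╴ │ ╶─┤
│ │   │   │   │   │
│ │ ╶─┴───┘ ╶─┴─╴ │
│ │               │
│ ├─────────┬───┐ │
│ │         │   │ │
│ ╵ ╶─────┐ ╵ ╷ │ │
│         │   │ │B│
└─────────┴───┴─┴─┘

Finding the shortest path through the maze:
Path length: 20 steps
Directions: right → right → down → right → up → right → right → down → down → down → down → right → down → left → down → right → right → right → down → down

Solution:

┌─────┬─────┬───┬─┐
│A 1 2│5 6 7│   │ │
│ ╶─┐ ╵ ╷ ╷ │ ╷ ╵ │
│   │3 4│ │8│ │   │
├───┤ ╶─┤ │ │ ├───┤
│   │   │ │9│ │   │
│ ╷ └───┤ │ │ ╵ ╷ │
│ │     │ │0│   │ │
│ ├───┐ │ │ └─┬─┘ │
│ │   │ │ │1 2│   │
│ ├─╴ │ ╵ ├─╴ │ ╶─┤
│ │   │   │4 3│   │
│ │ ╶─┴───┘ ╶─┴─╴ │
│ │        5 6 7 8│
│ ├─────────┬───┐ │
│ │         │   │9│
│ ╵ ╶─────┐ ╵ ╷ │ │
│         │   │ │B│
└─────────┴───┴─┴─┘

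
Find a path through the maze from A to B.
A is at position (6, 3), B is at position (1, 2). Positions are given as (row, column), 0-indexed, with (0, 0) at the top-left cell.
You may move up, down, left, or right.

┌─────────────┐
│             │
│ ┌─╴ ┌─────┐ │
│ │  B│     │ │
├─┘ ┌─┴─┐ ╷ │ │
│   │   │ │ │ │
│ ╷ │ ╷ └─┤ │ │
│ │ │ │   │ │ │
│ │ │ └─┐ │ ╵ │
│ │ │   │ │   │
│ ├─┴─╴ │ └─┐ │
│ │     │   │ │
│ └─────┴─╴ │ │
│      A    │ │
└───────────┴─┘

Finding the shortest path from (6, 3) to (1, 2):
Path length: 10 steps
Directions: left → left → left → up → up → up → up → right → up → right

Solution:

┌─────────────┐
│             │
│ ┌─╴ ┌─────┐ │
│ │↱ B│     │ │
├─┘ ┌─┴─┐ ╷ │ │
│↱ ↑│   │ │ │ │
│ ╷ │ ╷ └─┤ │ │
│↑│ │ │   │ │ │
│ │ │ └─┐ │ ╵ │
│↑│ │   │ │   │
│ ├─┴─╴ │ └─┐ │
│↑│     │   │ │
│ └─────┴─╴ │ │
│↑ ← ← A    │ │
└───────────┴─┘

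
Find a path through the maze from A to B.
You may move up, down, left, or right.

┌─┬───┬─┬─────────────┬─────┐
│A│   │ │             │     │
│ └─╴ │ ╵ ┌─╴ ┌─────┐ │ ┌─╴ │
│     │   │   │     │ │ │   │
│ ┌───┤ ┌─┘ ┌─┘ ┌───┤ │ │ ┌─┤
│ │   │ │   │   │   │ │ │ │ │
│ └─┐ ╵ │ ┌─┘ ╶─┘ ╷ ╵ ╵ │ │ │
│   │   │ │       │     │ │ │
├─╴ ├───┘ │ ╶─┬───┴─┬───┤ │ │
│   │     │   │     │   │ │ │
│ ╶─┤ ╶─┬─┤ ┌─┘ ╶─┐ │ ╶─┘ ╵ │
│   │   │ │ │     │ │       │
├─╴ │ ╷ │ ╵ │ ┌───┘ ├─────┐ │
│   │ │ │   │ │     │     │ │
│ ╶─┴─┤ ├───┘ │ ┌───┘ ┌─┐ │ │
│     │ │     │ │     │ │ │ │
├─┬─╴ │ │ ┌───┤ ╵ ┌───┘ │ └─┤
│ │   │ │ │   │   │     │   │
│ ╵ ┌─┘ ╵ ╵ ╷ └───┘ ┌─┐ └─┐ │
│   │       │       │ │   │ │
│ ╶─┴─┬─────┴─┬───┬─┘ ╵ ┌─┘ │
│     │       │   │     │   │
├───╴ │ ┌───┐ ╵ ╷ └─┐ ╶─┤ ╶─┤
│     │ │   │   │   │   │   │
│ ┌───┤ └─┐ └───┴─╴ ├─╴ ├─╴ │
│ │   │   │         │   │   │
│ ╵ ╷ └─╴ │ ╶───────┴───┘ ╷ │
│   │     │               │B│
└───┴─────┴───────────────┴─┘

Finding the shortest path through the maze:
Path length: 60 steps
Directions: down → down → down → right → down → left → down → right → down → left → down → right → right → down → left → down → left → down → right → right → down → left → left → down → down → right → up → right → down → right → right → up → left → up → up → right → right → right → down → right → up → right → down → right → down → left → left → left → left → down → right → right → right → right → right → right → right → up → right → down

Solution:

┌─┬───┬─┬─────────────┬─────┐
│A│   │ │             │     │
│ └─╴ │ ╵ ┌─╴ ┌─────┐ │ ┌─╴ │
│↓    │   │   │     │ │ │   │
│ ┌───┤ ┌─┘ ┌─┘ ┌───┤ │ │ ┌─┤
│↓│   │ │   │   │   │ │ │ │ │
│ └─┐ ╵ │ ┌─┘ ╶─┘ ╷ ╵ ╵ │ │ │
│↳ ↓│   │ │       │     │ │ │
├─╴ ├───┘ │ ╶─┬───┴─┬───┤ │ │
│↓ ↲│     │   │     │   │ │ │
│ ╶─┤ ╶─┬─┤ ┌─┘ ╶─┐ │ ╶─┘ ╵ │
│↳ ↓│   │ │ │     │ │       │
├─╴ │ ╷ │ ╵ │ ┌───┘ ├─────┐ │
│↓ ↲│ │ │   │ │     │     │ │
│ ╶─┴─┤ ├───┘ │ ┌───┘ ┌─┐ │ │
│↳ → ↓│ │     │ │     │ │ │ │
├─┬─╴ │ │ ┌───┤ ╵ ┌───┘ │ └─┤
│ │↓ ↲│ │ │   │   │     │   │
│ ╵ ┌─┘ ╵ ╵ ╷ └───┘ ┌─┐ └─┐ │
│↓ ↲│       │       │ │   │ │
│ ╶─┴─┬─────┴─┬───┬─┘ ╵ ┌─┘ │
│↳ → ↓│↱ → → ↓│↱ ↓│     │   │
├───╴ │ ┌───┐ ╵ ╷ └─┐ ╶─┤ ╶─┤
│↓ ← ↲│↑│   │↳ ↑│↳ ↓│   │   │
│ ┌───┤ └─┐ └───┴─╴ ├─╴ ├─╴ │
│↓│↱ ↓│↑ ↰│↓ ← ← ← ↲│   │↱ ↓│
│ ╵ ╷ └─╴ │ ╶───────┴───┘ ╷ │
│↳ ↑│↳ → ↑│↳ → → → → → → ↑│B│
└───┴─────┴───────────────┴─┘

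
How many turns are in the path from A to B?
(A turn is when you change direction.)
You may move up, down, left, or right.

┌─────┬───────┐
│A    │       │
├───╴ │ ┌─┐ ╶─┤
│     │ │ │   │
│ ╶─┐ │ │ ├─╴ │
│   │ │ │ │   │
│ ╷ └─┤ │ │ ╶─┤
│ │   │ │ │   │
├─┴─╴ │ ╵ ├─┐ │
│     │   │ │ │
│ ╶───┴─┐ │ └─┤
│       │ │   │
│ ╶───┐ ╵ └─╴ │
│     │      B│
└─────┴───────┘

Directions: right, right, down, left, left, down, right, down, right, down, left, left, down, right, right, right, down, right, right, right
Number of turns: 12

Solution:

┌─────┬───────┐
│A → ↓│       │
├───╴ │ ┌─┐ ╶─┤
│↓ ← ↲│ │ │   │
│ ╶─┐ │ │ ├─╴ │
│↳ ↓│ │ │ │   │
│ ╷ └─┤ │ │ ╶─┤
│ │↳ ↓│ │ │   │
├─┴─╴ │ ╵ ├─┐ │
│↓ ← ↲│   │ │ │
│ ╶───┴─┐ │ └─┤
│↳ → → ↓│ │   │
│ ╶───┐ ╵ └─╴ │
│     │↳ → → B│
└─────┴───────┘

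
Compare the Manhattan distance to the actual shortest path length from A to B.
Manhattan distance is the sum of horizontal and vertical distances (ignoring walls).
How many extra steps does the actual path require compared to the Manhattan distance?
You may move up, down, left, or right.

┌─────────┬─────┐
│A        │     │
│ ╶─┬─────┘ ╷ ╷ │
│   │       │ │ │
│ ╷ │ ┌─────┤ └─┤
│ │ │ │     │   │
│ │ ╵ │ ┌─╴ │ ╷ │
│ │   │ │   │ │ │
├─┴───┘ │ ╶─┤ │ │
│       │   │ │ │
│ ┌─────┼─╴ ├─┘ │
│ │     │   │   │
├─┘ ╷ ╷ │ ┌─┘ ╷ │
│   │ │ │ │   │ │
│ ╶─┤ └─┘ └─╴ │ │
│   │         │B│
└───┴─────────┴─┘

Manhattan distance: |7 - 0| + |7 - 0| = 14
Actual path length: 20
Extra steps: 20 - 14 = 6

Solution:

┌─────────┬─────┐
│A        │↱ ↓  │
│ ╶─┬─────┘ ╷ ╷ │
│↳ ↓│↱ → → ↑│↓│ │
│ ╷ │ ┌─────┤ └─┤
│ │↓│↑│     │↳ ↓│
│ │ ╵ │ ┌─╴ │ ╷ │
│ │↳ ↑│ │   │ │↓│
├─┴───┘ │ ╶─┤ │ │
│       │   │ │↓│
│ ┌─────┼─╴ ├─┘ │
│ │     │   │  ↓│
├─┘ ╷ ╷ │ ┌─┘ ╷ │
│   │ │ │ │   │↓│
│ ╶─┤ └─┘ └─╴ │ │
│   │         │B│
└───┴─────────┴─┘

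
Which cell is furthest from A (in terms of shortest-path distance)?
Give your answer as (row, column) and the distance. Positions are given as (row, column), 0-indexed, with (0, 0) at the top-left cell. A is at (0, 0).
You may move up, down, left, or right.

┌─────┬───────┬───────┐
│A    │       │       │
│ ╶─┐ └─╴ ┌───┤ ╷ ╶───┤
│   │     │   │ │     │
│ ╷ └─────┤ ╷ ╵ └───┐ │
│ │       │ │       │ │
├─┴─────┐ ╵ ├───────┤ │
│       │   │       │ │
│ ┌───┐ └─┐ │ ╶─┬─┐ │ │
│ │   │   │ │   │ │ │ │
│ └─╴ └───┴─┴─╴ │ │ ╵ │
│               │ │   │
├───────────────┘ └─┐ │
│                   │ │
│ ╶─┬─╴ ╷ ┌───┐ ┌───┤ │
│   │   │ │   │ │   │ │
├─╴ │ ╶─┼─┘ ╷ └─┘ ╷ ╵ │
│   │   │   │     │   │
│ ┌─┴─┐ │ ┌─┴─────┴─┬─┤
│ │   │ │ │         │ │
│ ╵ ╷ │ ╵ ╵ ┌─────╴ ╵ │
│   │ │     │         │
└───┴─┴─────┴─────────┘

Computing BFS distances from A to all cells:
Furthest cell: (10, 2)
Distance: 58 steps

Path from A to the furthest cell:

┌─────┬───────┬───────┐
│A    │       │↱ ↓    │
│ ╶─┐ └─╴ ┌───┤ ╷ ╶───┤
│↳ ↓│     │↱ ↓│↑│↳ → ↓│
│ ╷ └─────┤ ╷ ╵ └───┐ │
│ │↳ → → ↓│↑│↳ ↑    │↓│
├─┴─────┐ ╵ ├───────┤ │
│       │↳ ↑│       │↓│
│ ┌───┐ └─┐ │ ╶─┬─┐ │ │
│ │   │   │ │   │ │ │↓│
│ └─╴ └───┴─┴─╴ │ │ ╵ │
│               │ │  ↓│
├───────────────┘ └─┐ │
│↓ ← ← ↰            │↓│
│ ╶─┬─╴ ╷ ┌───┐ ┌───┤ │
│↳ ↓│↱ ↑│ │↓ ↰│ │↓ ↰│↓│
├─╴ │ ╶─┼─┘ ╷ └─┘ ╷ ╵ │
│↓ ↲│↑ ↰│↓ ↲│↑ ← ↲│↑ ↲│
│ ┌─┴─┐ │ ┌─┴─────┴─┬─┤
│↓│↱ ↓│↑│↓│         │ │
│ ╵ ╷ │ ╵ ╵ ┌─────╴ ╵ │
│↳ ↑│B│↑ ↲  │         │
└───┴─┴─────┴─────────┘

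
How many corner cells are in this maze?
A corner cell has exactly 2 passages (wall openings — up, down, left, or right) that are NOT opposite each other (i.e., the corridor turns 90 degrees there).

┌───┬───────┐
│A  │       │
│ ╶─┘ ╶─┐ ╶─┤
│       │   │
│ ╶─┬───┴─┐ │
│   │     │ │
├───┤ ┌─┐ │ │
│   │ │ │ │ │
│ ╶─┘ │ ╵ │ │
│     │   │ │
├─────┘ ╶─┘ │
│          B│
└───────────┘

Counting corner cells (2 non-opposite passages):
Total corners: 12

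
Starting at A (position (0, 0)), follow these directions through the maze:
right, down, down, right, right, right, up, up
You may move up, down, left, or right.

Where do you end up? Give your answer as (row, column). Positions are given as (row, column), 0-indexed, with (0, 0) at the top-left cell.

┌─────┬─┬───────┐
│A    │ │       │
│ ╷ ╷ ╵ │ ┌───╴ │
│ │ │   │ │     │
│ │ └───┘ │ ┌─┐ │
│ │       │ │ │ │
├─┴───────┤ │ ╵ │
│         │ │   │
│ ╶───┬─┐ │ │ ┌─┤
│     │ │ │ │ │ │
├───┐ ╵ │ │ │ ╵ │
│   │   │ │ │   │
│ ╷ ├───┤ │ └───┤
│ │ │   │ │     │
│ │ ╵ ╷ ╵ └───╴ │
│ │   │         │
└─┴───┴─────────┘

Following directions step by step:
Start: (0, 0)
  right: (0, 0) → (0, 1)
  down: (0, 1) → (1, 1)
  down: (1, 1) → (2, 1)
  right: (2, 1) → (2, 2)
  right: (2, 2) → (2, 3)
  right: (2, 3) → (2, 4)
  up: (2, 4) → (1, 4)
  up: (1, 4) → (0, 4)
Final position: (0, 4)

Path taken:

┌─────┬─┬───────┐
│A ↓  │ │B      │
│ ╷ ╷ ╵ │ ┌───╴ │
│ │↓│   │↑│     │
│ │ └───┘ │ ┌─┐ │
│ │↳ → → ↑│ │ │ │
├─┴───────┤ │ ╵ │
│         │ │   │
│ ╶───┬─┐ │ │ ┌─┤
│     │ │ │ │ │ │
├───┐ ╵ │ │ │ ╵ │
│   │   │ │ │   │
│ ╷ ├───┤ │ └───┤
│ │ │   │ │     │
│ │ ╵ ╷ ╵ └───╴ │
│ │   │         │
└─┴───┴─────────┘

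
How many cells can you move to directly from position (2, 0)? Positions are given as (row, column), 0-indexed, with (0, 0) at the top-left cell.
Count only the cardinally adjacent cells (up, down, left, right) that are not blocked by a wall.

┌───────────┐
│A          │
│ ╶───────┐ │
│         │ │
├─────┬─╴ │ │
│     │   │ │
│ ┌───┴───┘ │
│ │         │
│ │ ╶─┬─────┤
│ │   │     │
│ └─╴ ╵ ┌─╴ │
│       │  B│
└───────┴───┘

Checking passable neighbors of (2, 0):
Neighbors: (3, 0), (2, 1)
Count: 2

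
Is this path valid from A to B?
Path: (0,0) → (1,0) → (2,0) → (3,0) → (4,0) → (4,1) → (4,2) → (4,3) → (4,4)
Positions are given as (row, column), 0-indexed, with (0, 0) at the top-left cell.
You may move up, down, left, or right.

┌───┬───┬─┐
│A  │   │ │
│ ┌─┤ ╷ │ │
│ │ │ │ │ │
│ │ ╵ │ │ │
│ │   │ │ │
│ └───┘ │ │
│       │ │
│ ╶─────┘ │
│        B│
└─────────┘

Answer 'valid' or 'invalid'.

Checking path validity:
Result: All consecutive moves are passable.

valid

Correct solution:

┌───┬───┬─┐
│A  │   │ │
│ ┌─┤ ╷ │ │
│↓│ │ │ │ │
│ │ ╵ │ │ │
│↓│   │ │ │
│ └───┘ │ │
│↓      │ │
│ ╶─────┘ │
│↳ → → → B│
└─────────┘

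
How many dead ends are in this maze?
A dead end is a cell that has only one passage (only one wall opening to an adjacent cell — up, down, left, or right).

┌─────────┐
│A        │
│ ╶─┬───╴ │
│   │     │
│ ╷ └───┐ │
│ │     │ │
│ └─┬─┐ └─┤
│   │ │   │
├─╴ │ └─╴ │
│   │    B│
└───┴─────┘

Checking each cell for number of passages:

Dead ends found at positions:
  (1, 2)
  (2, 4)
  (3, 2)
  (4, 0)
Total dead ends: 4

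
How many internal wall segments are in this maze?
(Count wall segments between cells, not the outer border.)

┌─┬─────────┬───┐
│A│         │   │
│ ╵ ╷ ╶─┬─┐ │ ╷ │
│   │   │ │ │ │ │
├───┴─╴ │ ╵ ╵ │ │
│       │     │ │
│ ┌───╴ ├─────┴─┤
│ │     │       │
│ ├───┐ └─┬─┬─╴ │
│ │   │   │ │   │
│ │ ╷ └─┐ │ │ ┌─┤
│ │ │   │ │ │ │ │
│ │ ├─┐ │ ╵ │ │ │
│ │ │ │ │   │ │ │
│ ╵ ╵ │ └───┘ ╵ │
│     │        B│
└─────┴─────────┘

Counting internal wall segments:
Total internal walls: 49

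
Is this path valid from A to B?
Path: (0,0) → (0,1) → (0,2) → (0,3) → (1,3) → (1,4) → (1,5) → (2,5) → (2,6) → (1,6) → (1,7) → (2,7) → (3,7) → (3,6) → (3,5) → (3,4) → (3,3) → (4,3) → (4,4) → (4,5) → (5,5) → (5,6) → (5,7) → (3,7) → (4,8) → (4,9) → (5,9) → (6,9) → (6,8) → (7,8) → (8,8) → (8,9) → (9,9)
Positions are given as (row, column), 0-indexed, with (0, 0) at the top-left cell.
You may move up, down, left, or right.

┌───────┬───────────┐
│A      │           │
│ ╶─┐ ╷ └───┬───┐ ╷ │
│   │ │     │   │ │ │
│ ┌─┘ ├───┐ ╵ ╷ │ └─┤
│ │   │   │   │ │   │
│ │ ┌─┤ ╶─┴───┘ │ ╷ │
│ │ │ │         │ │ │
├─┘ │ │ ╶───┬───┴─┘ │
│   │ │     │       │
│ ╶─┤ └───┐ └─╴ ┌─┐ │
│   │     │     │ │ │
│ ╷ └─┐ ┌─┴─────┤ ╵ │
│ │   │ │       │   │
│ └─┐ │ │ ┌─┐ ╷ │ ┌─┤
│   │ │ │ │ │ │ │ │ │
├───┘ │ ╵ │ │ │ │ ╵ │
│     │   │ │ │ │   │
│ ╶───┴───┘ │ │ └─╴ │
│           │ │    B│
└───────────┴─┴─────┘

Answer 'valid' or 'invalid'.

Checking path validity:
Result: Invalid move at step 23: cannot move from (5, 7) to (3, 7).

invalid

Correct solution:

┌───────┬───────────┐
│A → → ↓│           │
│ ╶─┐ ╷ └───┬───┐ ╷ │
│   │ │↳ → ↓│↱ ↓│ │ │
│ ┌─┘ ├───┐ ╵ ╷ │ └─┤
│ │   │   │↳ ↑│↓│   │
│ │ ┌─┤ ╶─┴───┘ │ ╷ │
│ │ │ │↓ ← ← ← ↲│ │ │
├─┘ │ │ ╶───┬───┴─┘ │
│   │ │↳ → ↓│  ↱ → ↓│
│ ╶─┤ └───┐ └─╴ ┌─┐ │
│   │     │↳ → ↑│ │↓│
│ ╷ └─┐ ┌─┴─────┤ ╵ │
│ │   │ │       │↓ ↲│
│ └─┐ │ │ ┌─┐ ╷ │ ┌─┤
│   │ │ │ │ │ │ │↓│ │
├───┘ │ ╵ │ │ │ │ ╵ │
│     │   │ │ │ │↳ ↓│
│ ╶───┴───┘ │ │ └─╴ │
│           │ │    B│
└───────────┴─┴─────┘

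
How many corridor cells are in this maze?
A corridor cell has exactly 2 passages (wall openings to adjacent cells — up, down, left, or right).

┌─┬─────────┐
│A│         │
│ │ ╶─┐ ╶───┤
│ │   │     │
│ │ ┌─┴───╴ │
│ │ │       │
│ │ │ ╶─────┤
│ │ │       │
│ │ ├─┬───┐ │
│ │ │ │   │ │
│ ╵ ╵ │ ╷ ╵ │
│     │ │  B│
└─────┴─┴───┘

Counting cells with exactly 2 passages:
Total corridor cells: 28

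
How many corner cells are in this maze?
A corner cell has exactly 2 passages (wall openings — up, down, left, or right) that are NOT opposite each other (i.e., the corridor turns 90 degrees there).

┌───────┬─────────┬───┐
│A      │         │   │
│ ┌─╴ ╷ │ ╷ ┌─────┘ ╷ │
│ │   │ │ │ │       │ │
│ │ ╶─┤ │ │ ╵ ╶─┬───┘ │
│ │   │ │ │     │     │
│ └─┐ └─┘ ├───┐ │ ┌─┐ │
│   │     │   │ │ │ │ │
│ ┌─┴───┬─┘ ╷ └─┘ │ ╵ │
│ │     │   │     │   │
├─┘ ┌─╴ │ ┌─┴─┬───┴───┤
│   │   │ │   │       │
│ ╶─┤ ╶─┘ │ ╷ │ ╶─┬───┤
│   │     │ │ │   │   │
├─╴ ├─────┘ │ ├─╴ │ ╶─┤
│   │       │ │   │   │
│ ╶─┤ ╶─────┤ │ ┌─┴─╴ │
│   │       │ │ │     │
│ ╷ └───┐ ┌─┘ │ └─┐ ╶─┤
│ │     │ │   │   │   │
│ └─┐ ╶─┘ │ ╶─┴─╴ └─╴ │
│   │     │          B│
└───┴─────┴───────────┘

Counting corner cells (2 non-opposite passages):
Total corners: 63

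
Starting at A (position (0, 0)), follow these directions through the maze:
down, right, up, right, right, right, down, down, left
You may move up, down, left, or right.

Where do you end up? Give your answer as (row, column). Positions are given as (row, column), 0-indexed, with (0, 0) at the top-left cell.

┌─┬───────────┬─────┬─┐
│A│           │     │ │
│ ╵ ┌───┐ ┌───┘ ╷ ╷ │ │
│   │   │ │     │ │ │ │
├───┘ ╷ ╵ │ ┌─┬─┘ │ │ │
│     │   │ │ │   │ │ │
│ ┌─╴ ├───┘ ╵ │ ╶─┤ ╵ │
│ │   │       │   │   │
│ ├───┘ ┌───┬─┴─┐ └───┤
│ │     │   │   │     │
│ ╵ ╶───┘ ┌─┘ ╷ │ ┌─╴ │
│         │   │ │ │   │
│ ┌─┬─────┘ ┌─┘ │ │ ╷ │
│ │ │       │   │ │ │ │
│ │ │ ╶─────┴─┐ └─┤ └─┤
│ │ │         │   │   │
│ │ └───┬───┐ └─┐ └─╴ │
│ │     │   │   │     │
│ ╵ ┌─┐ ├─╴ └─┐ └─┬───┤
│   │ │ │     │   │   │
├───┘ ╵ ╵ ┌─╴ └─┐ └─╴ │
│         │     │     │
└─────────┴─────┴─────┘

Following directions step by step:
Start: (0, 0)
  down: (0, 0) → (1, 0)
  right: (1, 0) → (1, 1)
  up: (1, 1) → (0, 1)
  right: (0, 1) → (0, 2)
  right: (0, 2) → (0, 3)
  right: (0, 3) → (0, 4)
  down: (0, 4) → (1, 4)
  down: (1, 4) → (2, 4)
  left: (2, 4) → (2, 3)
Final position: (2, 3)

Path taken:

┌─┬───────────┬─────┬─┐
│A│↱ → → ↓    │     │ │
│ ╵ ┌───┐ ┌───┘ ╷ ╷ │ │
│↳ ↑│   │↓│     │ │ │ │
├───┘ ╷ ╵ │ ┌─┬─┘ │ │ │
│     │B ↲│ │ │   │ │ │
│ ┌─╴ ├───┘ ╵ │ ╶─┤ ╵ │
│ │   │       │   │   │
│ ├───┘ ┌───┬─┴─┐ └───┤
│ │     │   │   │     │
│ ╵ ╶───┘ ┌─┘ ╷ │ ┌─╴ │
│         │   │ │ │   │
│ ┌─┬─────┘ ┌─┘ │ │ ╷ │
│ │ │       │   │ │ │ │
│ │ │ ╶─────┴─┐ └─┤ └─┤
│ │ │         │   │   │
│ │ └───┬───┐ └─┐ └─╴ │
│ │     │   │   │     │
│ ╵ ┌─┐ ├─╴ └─┐ └─┬───┤
│   │ │ │     │   │   │
├───┘ ╵ ╵ ┌─╴ └─┐ └─╴ │
│         │     │     │
└─────────┴─────┴─────┘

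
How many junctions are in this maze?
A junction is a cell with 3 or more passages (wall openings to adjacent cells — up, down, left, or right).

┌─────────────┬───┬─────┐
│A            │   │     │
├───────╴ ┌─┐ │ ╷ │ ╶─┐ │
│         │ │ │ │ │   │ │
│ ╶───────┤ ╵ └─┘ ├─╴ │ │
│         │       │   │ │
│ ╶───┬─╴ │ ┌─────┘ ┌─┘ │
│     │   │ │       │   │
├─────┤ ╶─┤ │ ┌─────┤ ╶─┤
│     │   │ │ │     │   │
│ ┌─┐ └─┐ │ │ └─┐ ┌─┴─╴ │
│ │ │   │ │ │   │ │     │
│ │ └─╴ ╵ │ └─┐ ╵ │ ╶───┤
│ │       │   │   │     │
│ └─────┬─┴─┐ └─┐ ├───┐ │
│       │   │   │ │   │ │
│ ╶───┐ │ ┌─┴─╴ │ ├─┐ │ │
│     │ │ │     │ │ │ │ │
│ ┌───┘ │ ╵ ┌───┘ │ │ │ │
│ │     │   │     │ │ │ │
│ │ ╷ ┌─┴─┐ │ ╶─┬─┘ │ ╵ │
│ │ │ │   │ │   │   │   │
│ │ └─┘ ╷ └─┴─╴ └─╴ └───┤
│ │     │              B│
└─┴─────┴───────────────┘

Checking each cell for number of passages:

Junctions found (3+ passages):
  (0, 4): 3 passages
  (2, 0): 3 passages
  (2, 5): 3 passages
  (2, 6): 3 passages
  (4, 8): 3 passages
  (6, 3): 3 passages
  (6, 8): 3 passages
  (7, 0): 3 passages
  (8, 0): 3 passages
  (9, 2): 3 passages
  (9, 5): 3 passages
  (10, 9): 3 passages
  (11, 7): 3 passages
  (11, 9): 3 passages
Total junctions: 14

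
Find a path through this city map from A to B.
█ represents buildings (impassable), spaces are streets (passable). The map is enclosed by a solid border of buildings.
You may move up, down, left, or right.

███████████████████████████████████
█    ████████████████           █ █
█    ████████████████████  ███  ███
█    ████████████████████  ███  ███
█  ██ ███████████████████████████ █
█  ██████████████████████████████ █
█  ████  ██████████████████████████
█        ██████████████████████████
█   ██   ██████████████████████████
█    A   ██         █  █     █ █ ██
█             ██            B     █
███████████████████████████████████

Finding the shortest path from A to B:
Movement: cardinal only
Path length: 26 steps
Directions: down → right → right → right → right → right → right → up → right → right → right → right → right → down → right → right → right → right → right → right → right → right → right → right → right → right

Solution:

███████████████████████████████████
█    ████████████████           █ █
█    ████████████████████  ███  ███
█    ████████████████████  ███  ███
█  ██ ███████████████████████████ █
█  ██████████████████████████████ █
█  ████  ██████████████████████████
█        ██████████████████████████
█   ██   ██████████████████████████
█    A   ██↱→→→→↓   █  █     █ █ ██
█    ↳→→→→→↑  ██↳→→→→→→→→→→→B     █
███████████████████████████████████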